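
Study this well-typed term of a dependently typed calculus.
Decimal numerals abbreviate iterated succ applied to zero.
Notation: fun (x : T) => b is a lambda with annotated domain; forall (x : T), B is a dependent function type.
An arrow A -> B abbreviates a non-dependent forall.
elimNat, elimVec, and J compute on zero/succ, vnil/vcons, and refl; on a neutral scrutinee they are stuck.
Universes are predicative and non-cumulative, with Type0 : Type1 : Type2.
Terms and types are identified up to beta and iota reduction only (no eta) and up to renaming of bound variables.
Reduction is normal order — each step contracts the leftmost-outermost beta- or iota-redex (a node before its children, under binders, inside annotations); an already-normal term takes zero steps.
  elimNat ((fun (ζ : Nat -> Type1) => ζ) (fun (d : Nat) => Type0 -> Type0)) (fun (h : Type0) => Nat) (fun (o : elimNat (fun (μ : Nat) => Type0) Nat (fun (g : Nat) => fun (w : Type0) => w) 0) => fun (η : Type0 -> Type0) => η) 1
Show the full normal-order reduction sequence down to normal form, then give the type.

normal-order reduction:
  elimNat ((fun (ζ : Nat -> Type1) => ζ) (fun (d : Nat) => Type0 -> Type0)) (fun (h : Type0) => Nat) (fun (o : elimNat (fun (μ : Nat) => Type0) Nat (fun (g : Nat) => fun (w : Type0) => w) 0) => fun (η : Type0 -> Type0) => η) 1
  ~> (fun (ζ : elimNat (fun (d : Nat) => Type0) Nat (fun (h : Nat) => fun (o : Type0) => o) 0) => fun (μ : Type0 -> Type0) => μ) 0 (elimNat ((fun (g : Nat -> Type1) => g) (fun (w : Nat) => Type0 -> Type0)) (fun (η : Type0) => Nat) (fun (k : elimNat (fun (z : Nat) => Type0) Nat (fun (ω : Nat) => fun (ψ : Type0) => ψ) 0) => fun (ρ : Type0 -> Type0) => ρ) 0)
  ~> (fun (ζ : Type0 -> Type0) => ζ) (elimNat ((fun (d : Nat -> Type1) => d) (fun (h : Nat) => Type0 -> Type0)) (fun (o : Type0) => Nat) (fun (μ : elimNat (fun (g : Nat) => Type0) Nat (fun (w : Nat) => fun (η : Type0) => η) 0) => fun (k : Type0 -> Type0) => k) 0)
  ~> elimNat ((fun (ζ : Nat -> Type1) => ζ) (fun (d : Nat) => Type0 -> Type0)) (fun (h : Type0) => Nat) (fun (o : elimNat (fun (μ : Nat) => Type0) Nat (fun (g : Nat) => fun (w : Type0) => w) 0) => fun (η : Type0 -> Type0) => η) 0
  ~> fun (ζ : Type0) => Nat
inferred type:
  Type0 -> Type0


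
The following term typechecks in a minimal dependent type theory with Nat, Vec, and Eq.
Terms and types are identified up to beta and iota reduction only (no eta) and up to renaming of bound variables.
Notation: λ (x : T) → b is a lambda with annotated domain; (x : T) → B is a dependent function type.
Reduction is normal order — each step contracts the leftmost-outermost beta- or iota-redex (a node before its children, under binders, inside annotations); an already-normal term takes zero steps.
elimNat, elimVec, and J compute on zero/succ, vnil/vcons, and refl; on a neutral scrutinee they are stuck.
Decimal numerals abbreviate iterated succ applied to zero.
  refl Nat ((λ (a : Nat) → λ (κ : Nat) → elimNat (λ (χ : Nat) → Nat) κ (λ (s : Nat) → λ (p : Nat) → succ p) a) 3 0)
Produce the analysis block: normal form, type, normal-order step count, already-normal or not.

resulting normal form:
  refl Nat 3
inferred type:
  Eq Nat 3 3
normal-order step count: 12
already normal: no
first redex: a beta-redex


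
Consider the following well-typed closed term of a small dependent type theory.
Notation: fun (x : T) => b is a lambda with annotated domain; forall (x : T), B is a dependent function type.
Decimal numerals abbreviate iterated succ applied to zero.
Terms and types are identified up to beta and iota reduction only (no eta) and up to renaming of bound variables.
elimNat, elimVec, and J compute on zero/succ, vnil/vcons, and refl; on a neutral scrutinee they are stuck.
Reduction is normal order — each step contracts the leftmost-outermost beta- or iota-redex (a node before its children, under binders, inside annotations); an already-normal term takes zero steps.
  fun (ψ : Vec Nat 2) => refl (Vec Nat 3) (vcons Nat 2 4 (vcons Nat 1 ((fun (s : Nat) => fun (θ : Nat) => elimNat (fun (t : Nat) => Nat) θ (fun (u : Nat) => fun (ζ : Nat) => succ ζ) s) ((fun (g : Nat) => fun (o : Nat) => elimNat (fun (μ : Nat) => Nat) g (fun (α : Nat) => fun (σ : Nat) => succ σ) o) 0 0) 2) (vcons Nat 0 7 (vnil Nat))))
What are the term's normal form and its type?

reduced normal form:
  fun (ψ : Vec Nat 2) => refl (Vec Nat 3) (vcons Nat 2 4 (vcons Nat 1 2 (vcons Nat 0 7 (vnil Nat))))
the term's type:
  forall (ψ : Vec Nat 2), Eq (Vec Nat 3) (vcons Nat 2 4 (vcons Nat 1 2 (vcons Nat 0 7 (vnil Nat)))) (vcons Nat 2 4 (vcons Nat 1 2 (vcons Nat 0 7 (vnil Nat))))
observation: the term reaches its normal form after 6 normal-order steps.


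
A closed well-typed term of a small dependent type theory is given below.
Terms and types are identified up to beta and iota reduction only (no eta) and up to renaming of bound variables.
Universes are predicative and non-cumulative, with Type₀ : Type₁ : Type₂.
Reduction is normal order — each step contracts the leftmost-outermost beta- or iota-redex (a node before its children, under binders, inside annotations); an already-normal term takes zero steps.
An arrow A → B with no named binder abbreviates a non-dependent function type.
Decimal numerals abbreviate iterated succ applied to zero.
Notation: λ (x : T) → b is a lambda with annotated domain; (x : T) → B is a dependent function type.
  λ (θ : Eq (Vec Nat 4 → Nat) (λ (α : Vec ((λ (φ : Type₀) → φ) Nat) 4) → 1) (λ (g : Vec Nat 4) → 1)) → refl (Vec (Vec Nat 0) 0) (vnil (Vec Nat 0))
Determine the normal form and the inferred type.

reduced normal form:
  λ (θ : Eq (Vec Nat 4 → Nat) (λ (α : Vec Nat 4) → 1) (λ (φ : Vec Nat 4) → 1)) → refl (Vec (Vec Nat 0) 0) (vnil (Vec Nat 0))
the term's type:
  Eq (Vec Nat 4 → Nat) (λ (θ : Vec Nat 4) → 1) (λ (α : Vec Nat 4) → 1) → Eq (Vec (Vec Nat 0) 0) (vnil (Vec Nat 0)) (vnil (Vec Nat 0))


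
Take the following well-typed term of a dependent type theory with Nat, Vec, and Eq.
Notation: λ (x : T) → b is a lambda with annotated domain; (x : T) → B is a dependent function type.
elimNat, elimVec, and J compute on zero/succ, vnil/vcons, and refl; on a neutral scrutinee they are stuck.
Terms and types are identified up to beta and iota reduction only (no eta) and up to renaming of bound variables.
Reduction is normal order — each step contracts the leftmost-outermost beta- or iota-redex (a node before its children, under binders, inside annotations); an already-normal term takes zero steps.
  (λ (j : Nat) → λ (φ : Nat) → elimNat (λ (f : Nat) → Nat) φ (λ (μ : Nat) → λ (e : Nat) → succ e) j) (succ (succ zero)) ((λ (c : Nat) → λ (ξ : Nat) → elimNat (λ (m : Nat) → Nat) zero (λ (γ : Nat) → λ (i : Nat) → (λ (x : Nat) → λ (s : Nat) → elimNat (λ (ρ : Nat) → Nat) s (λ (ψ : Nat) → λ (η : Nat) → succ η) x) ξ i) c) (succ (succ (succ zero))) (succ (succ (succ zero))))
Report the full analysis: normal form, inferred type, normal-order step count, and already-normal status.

normal form:
  succ (succ (succ (succ (succ (succ (succ (succ (succ (succ (succ zero))))))))))
the term's type:
  Nat
normal-order step count: 57
started in normal form: no
first contracted redex: a beta-redex


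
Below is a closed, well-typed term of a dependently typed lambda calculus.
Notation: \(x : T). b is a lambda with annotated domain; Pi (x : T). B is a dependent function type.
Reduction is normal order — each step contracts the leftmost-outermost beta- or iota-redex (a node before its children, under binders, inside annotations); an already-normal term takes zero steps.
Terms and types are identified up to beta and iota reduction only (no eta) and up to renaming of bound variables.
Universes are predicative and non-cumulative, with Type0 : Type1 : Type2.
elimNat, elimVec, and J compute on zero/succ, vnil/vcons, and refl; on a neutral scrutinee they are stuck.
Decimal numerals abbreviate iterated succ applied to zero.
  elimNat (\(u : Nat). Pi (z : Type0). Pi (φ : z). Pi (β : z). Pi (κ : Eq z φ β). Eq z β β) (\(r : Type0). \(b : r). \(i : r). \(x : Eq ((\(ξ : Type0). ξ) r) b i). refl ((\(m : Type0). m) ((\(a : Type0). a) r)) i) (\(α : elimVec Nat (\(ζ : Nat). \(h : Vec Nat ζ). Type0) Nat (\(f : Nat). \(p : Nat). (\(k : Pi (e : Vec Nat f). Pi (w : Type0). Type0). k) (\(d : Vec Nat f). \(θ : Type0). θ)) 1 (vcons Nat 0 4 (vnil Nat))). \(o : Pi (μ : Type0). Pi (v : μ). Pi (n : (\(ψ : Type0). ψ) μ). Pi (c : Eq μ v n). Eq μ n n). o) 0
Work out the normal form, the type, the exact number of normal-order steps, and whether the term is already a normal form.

normal form:
  \(u : Type0). \(z : u). \(φ : u). \(β : Eq u z φ). refl u φ
inferred type:
  Pi (u : Type0). Pi (z : u). Pi (φ : u). Pi (β : Eq u z φ). Eq u φ φ
normal-order step count: 4
term was already normal: no
first contracted redex: an elimNat iota-redex


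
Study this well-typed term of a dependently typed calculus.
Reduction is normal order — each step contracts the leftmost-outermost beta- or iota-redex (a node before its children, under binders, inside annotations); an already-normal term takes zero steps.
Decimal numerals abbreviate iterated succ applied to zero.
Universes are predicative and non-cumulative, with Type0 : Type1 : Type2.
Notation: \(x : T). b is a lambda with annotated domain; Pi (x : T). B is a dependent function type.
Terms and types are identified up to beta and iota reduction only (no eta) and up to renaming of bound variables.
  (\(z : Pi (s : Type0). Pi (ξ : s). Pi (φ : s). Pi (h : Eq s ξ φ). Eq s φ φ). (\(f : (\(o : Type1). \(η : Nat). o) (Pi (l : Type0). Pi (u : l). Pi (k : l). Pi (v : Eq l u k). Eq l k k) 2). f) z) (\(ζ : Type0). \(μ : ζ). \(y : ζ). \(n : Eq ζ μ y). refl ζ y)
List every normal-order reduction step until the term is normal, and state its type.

reduction (normal order):
  (\(z : Pi (s : Type0). Pi (ξ : s). Pi (φ : s). Pi (h : Eq s ξ φ). Eq s φ φ). (\(f : (\(o : Type1). \(η : Nat). o) (Pi (l : Type0). Pi (u : l). Pi (k : l). Pi (v : Eq l u k). Eq l k k) 2). f) z) (\(ζ : Type0). \(μ : ζ). \(y : ζ). \(n : Eq ζ μ y). refl ζ y)
  ~> (\(z : (\(s : Type1). \(ξ : Nat). s) (Pi (φ : Type0). Pi (h : φ). Pi (f : φ). Pi (o : Eq φ h f). Eq φ f f) 2). z) (\(η : Type0). \(l : η). \(u : η). \(k : Eq η l u). refl η u)
  ~> \(z : Type0). \(s : z). \(ξ : z). \(φ : Eq z s ξ). refl z ξ
type:
  Pi (z : Type0). Pi (s : z). Pi (ξ : z). Pi (φ : Eq z s ξ). Eq z ξ ξ


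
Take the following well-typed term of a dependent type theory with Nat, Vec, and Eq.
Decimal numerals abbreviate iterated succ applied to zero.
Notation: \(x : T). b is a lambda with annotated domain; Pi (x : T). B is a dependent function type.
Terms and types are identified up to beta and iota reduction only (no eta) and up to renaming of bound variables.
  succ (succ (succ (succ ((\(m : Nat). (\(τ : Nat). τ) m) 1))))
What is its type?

the term's type:
  Nat


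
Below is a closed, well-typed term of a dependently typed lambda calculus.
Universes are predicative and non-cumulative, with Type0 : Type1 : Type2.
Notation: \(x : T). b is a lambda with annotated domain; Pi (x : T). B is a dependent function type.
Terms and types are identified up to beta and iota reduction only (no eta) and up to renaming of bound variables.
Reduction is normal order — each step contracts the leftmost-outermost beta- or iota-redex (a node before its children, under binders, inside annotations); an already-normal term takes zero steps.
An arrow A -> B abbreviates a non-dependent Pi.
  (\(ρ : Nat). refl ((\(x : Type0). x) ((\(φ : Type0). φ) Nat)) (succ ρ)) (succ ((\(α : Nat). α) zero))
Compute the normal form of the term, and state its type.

normal form:
  refl Nat (succ (succ zero))
inferred type:
  Eq Nat (succ (succ zero)) (succ (succ zero))
observation: 4 normal-order steps separate the term from its normal form.


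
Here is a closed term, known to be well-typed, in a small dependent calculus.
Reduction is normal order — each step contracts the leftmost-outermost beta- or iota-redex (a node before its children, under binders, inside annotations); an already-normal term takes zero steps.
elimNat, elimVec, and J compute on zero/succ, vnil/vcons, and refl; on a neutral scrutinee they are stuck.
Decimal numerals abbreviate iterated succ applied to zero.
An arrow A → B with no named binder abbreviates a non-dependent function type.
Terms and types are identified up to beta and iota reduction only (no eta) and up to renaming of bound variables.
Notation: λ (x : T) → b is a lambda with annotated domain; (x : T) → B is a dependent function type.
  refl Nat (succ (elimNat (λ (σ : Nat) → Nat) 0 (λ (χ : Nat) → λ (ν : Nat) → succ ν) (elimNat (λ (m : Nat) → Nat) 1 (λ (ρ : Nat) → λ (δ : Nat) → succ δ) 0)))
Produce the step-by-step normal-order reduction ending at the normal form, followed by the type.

normal-order reduction sequence:
  refl Nat (succ (elimNat (λ (σ : Nat) → Nat) 0 (λ (χ : Nat) → λ (ν : Nat) → succ ν) (elimNat (λ (m : Nat) → Nat) 1 (λ (ρ : Nat) → λ (δ : Nat) → succ δ) 0)))
  ~> refl Nat (succ (elimNat (λ (σ : Nat) → Nat) 0 (λ (χ : Nat) → λ (ν : Nat) → succ ν) 1))
  ~> refl Nat (succ ((λ (σ : Nat) → λ (χ : Nat) → succ χ) 0 (elimNat (λ (ν : Nat) → Nat) 0 (λ (m : Nat) → λ (ρ : Nat) → succ ρ) 0)))
  ~> refl Nat (succ ((λ (σ : Nat) → succ σ) (elimNat (λ (χ : Nat) → Nat) 0 (λ (ν : Nat) → λ (m : Nat) → succ m) 0)))
  ~> refl Nat (succ (succ (elimNat (λ (σ : Nat) → Nat) 0 (λ (χ : Nat) → λ (ν : Nat) → succ ν) 0)))
  ~> refl Nat 2
type:
  Eq Nat 2 2


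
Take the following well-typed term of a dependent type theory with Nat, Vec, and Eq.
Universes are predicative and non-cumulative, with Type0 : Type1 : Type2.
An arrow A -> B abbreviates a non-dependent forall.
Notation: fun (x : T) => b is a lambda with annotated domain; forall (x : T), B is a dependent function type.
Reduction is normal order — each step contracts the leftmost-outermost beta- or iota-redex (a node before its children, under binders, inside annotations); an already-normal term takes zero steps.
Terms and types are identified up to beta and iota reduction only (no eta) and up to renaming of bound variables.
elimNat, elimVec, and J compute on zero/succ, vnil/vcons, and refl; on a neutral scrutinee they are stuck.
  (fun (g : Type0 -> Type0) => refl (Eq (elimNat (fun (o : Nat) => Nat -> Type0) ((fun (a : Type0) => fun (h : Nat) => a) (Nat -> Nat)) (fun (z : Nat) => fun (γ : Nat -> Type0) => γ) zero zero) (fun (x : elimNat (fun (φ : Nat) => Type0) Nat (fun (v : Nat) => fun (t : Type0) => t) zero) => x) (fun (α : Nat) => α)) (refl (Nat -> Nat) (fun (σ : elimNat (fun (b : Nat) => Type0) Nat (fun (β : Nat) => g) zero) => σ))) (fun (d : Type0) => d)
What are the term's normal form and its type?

normal form:
  refl (Eq (Nat -> Nat) (fun (g : Nat) => g) (fun (o : Nat) => o)) (refl (Nat -> Nat) (fun (a : Nat) => a))
type:
  Eq (Eq (Nat -> Nat) (fun (g : Nat) => g) (fun (o : Nat) => o)) (refl (Nat -> Nat) (fun (a : Nat) => a)) (refl (Nat -> Nat) (fun (h : Nat) => h))
observation: 6 normal-order steps normalize the term, beginning with a beta-redex.


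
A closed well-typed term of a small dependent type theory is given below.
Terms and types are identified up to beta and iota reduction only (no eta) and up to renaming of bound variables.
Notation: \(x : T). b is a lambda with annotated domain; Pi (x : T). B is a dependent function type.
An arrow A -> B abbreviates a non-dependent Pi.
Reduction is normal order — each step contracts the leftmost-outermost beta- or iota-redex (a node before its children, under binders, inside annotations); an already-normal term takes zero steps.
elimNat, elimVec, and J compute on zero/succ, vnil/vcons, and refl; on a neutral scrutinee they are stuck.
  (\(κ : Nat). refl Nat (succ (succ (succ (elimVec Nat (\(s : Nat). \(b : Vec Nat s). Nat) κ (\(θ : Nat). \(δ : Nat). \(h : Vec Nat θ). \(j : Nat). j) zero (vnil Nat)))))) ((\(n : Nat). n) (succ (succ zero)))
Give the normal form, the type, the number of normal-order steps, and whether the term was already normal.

reduced normal form:
  refl Nat (succ (succ (succ (succ (succ zero)))))
inferred type:
  Eq Nat (succ (succ (succ (succ (succ zero))))) (succ (succ (succ (succ (succ zero)))))
normal-order step count: 3
term was already normal: no
first redex: a beta-redex


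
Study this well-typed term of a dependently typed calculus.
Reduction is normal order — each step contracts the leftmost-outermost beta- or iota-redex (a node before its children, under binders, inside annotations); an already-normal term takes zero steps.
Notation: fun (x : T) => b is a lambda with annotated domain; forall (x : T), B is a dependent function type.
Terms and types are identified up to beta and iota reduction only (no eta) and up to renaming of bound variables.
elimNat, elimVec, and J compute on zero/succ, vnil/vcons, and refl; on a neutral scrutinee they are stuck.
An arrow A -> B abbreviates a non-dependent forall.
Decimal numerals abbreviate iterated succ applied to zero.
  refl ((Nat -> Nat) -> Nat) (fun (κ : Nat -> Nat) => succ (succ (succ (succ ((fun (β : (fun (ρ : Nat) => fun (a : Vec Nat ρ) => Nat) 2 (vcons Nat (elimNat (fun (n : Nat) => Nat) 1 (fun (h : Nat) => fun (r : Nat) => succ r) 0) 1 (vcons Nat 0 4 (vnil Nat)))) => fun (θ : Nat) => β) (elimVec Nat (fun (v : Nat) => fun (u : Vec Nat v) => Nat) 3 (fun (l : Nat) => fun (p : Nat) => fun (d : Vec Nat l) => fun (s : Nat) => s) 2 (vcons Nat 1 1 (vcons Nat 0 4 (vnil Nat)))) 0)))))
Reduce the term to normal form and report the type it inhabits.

resulting normal form:
  refl ((Nat -> Nat) -> Nat) (fun (κ : Nat -> Nat) => 7)
the term's type:
  Eq ((Nat -> Nat) -> Nat) (fun (κ : Nat -> Nat) => 7) (fun (β : Nat -> Nat) => 7)


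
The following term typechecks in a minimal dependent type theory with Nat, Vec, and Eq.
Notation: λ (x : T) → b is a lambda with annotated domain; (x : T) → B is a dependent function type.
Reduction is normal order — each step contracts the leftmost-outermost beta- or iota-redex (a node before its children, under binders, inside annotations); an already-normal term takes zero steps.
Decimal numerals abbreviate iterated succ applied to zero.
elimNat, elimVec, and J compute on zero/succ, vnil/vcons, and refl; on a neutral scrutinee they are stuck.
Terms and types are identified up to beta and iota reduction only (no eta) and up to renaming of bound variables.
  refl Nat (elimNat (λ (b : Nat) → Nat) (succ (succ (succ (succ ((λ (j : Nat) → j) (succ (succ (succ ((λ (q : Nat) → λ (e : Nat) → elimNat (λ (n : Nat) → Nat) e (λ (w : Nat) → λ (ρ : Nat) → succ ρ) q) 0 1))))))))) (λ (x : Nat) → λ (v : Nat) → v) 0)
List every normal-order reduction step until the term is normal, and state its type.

normal-order reduction:
  refl Nat (elimNat (λ (b : Nat) → Nat) (succ (succ (succ (succ ((λ (j : Nat) → j) (succ (succ (succ ((λ (q : Nat) → λ (e : Nat) → elimNat (λ (n : Nat) → Nat) e (λ (w : Nat) → λ (ρ : Nat) → succ ρ) q) 0 1))))))))) (λ (x : Nat) → λ (v : Nat) → v) 0)
  ~> refl Nat (succ (succ (succ (succ ((λ (b : Nat) → b) (succ (succ (succ ((λ (j : Nat) → λ (q : Nat) → elimNat (λ (e : Nat) → Nat) q (λ (n : Nat) → λ (w : Nat) → succ w) j) 0 1)))))))))
  ~> refl Nat (succ (succ (succ (succ (succ (succ (succ ((λ (b : Nat) → λ (j : Nat) → elimNat (λ (q : Nat) → Nat) j (λ (e : Nat) → λ (n : Nat) → succ n) b) 0 1))))))))
  ~> refl Nat (succ (succ (succ (succ (succ (succ (succ ((λ (b : Nat) → elimNat (λ (j : Nat) → Nat) b (λ (q : Nat) → λ (e : Nat) → succ e) 0) 1))))))))
  ~> refl Nat (succ (succ (succ (succ (succ (succ (succ (elimNat (λ (b : Nat) → Nat) 1 (λ (j : Nat) → λ (q : Nat) → succ q) 0))))))))
  ~> refl Nat 8
type:
  Eq Nat 8 8


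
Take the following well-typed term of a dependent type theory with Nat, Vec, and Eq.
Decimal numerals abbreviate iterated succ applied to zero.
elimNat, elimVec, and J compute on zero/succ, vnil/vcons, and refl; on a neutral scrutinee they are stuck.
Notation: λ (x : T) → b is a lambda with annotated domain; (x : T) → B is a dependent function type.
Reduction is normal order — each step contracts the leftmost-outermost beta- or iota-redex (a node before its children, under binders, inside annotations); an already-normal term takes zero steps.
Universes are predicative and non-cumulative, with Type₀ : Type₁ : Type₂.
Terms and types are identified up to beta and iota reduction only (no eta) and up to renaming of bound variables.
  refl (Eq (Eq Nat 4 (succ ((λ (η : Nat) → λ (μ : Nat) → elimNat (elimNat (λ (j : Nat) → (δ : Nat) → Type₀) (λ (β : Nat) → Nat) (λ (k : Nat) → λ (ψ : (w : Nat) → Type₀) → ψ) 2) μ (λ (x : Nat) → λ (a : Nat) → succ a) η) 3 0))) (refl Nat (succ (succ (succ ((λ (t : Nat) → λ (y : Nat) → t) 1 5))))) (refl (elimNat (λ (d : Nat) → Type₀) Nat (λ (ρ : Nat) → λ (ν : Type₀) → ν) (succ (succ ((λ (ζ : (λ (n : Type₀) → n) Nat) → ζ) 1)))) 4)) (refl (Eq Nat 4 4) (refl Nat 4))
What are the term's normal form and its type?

normal form:
  refl (Eq (Eq Nat 4 4) (refl Nat 4) (refl Nat 4)) (refl (Eq Nat 4 4) (refl Nat 4))
inferred type:
  Eq (Eq (Eq Nat 4 4) (refl Nat 4) (refl Nat 4)) (refl (Eq Nat 4 4) (refl Nat 4)) (refl (Eq Nat 4 4) (refl Nat 4))
observation: the leftmost-outermost redex is a beta-redex, and normalization takes 25 steps.


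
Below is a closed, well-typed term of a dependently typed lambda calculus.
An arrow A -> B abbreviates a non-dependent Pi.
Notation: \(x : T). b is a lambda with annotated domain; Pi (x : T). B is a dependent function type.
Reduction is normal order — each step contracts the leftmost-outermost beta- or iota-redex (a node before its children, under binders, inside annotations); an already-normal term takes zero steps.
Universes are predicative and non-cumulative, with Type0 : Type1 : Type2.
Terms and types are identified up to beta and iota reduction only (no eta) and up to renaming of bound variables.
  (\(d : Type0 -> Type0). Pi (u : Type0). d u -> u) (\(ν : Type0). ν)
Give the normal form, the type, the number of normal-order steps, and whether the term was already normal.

normal form:
  Pi (d : Type0). d -> d
the term's type:
  Type1
reduction steps (normal order): 2
already normal: no
first redex: a beta-redex


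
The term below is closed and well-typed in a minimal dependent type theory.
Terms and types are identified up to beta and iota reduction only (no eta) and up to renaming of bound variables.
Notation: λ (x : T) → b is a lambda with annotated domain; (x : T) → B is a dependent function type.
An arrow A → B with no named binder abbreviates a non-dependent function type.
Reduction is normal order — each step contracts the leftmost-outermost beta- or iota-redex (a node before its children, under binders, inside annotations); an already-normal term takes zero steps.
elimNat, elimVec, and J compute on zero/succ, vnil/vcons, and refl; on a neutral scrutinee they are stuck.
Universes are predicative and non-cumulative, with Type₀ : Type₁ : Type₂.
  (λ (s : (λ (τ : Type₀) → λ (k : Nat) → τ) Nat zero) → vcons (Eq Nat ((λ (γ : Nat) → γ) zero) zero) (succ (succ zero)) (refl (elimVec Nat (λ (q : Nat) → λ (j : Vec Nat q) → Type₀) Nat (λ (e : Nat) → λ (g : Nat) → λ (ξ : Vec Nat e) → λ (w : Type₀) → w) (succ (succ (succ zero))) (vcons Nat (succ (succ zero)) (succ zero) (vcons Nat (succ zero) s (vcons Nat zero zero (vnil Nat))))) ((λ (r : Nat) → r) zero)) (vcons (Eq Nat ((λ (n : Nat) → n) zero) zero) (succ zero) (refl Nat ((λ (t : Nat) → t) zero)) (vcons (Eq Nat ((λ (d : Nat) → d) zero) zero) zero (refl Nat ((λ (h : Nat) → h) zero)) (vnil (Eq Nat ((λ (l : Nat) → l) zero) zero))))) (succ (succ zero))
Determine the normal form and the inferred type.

resulting normal form:
  vcons (Eq Nat zero zero) (succ (succ zero)) (refl Nat zero) (vcons (Eq Nat zero zero) (succ zero) (refl Nat zero) (vcons (Eq Nat zero zero) zero (refl Nat zero) (vnil (Eq Nat zero zero))))
the term's type:
  Vec (Eq Nat zero zero) (succ (succ (succ zero)))
observation: 24 normal-order steps normalize the term, beginning with a beta-redex.


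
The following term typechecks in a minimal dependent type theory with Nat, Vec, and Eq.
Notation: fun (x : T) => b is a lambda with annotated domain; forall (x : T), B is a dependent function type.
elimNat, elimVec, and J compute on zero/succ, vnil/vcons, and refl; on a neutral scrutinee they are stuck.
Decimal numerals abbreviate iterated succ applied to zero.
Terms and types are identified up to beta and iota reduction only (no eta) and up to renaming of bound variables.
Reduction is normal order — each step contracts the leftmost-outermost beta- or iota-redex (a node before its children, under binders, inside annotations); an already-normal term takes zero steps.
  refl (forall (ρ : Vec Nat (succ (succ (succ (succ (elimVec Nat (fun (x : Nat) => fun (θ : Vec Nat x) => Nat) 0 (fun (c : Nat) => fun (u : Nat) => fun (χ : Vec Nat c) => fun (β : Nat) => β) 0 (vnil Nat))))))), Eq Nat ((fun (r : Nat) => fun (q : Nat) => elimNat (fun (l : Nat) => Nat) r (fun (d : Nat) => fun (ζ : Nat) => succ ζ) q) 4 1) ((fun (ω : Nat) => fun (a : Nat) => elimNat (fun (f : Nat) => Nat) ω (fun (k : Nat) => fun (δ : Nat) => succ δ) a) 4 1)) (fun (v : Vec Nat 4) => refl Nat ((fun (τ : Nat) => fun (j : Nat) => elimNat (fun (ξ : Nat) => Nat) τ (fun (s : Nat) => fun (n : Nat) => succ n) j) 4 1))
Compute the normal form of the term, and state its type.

resulting normal form:
  refl (forall (ρ : Vec Nat 4), Eq Nat 5 5) (fun (x : Vec Nat 4) => refl Nat 5)
the term's type:
  Eq (forall (ρ : Vec Nat 4), Eq Nat 5 5) (fun (x : Vec Nat 4) => refl Nat 5) (fun (θ : Vec Nat 4) => refl Nat 5)


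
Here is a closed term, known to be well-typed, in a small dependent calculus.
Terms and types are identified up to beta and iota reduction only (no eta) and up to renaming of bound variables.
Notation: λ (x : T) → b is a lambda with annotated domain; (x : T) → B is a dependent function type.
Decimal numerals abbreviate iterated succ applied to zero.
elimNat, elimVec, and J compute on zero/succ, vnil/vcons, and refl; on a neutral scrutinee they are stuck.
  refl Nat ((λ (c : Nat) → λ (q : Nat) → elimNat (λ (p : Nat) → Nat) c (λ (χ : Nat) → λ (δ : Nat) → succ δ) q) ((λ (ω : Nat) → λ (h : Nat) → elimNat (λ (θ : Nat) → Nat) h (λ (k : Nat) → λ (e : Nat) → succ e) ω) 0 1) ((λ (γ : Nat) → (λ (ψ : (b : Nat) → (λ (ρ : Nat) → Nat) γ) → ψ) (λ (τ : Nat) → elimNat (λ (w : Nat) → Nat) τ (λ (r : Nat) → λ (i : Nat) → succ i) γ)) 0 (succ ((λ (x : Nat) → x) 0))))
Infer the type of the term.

the term's type:
  Eq Nat 2 2


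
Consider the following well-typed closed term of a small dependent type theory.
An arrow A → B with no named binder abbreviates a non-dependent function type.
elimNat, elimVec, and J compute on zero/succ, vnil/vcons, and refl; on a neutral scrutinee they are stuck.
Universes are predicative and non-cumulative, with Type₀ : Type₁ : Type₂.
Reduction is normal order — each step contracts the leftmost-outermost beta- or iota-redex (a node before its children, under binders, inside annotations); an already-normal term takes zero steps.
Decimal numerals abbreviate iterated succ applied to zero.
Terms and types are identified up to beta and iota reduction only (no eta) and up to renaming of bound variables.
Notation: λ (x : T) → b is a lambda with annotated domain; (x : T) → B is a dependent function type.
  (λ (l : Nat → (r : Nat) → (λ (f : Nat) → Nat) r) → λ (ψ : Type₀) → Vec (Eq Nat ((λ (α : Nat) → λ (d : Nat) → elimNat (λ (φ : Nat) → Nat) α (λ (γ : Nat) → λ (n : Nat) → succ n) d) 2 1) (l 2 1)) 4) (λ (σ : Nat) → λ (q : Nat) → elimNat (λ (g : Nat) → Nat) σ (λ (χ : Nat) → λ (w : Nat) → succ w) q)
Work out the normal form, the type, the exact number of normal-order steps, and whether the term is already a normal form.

reduced normal form:
  λ (l : Type₀) → Vec (Eq Nat 3 3) 4
type:
  Type₀ → Type₀
normal-order step count: 13
already normal: no
first redex: a beta-redex


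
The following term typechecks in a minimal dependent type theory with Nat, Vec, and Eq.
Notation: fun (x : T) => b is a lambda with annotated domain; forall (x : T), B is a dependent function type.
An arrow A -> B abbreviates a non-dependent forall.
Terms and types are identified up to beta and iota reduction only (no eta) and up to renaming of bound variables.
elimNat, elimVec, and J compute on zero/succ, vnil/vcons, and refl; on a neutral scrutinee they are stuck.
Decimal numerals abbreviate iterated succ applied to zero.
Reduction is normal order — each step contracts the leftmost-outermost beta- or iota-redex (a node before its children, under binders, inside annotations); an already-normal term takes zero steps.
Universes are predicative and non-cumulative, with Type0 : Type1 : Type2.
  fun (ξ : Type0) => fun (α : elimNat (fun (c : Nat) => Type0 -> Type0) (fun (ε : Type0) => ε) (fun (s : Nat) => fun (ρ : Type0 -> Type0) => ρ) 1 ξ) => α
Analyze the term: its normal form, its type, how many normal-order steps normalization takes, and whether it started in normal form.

reduced normal form:
  fun (ξ : Type0) => fun (α : ξ) => α
type:
  forall (ξ : Type0), ξ -> ξ
normal-order step count: 5
already normal: no
first redex: an elimNat iota-redex


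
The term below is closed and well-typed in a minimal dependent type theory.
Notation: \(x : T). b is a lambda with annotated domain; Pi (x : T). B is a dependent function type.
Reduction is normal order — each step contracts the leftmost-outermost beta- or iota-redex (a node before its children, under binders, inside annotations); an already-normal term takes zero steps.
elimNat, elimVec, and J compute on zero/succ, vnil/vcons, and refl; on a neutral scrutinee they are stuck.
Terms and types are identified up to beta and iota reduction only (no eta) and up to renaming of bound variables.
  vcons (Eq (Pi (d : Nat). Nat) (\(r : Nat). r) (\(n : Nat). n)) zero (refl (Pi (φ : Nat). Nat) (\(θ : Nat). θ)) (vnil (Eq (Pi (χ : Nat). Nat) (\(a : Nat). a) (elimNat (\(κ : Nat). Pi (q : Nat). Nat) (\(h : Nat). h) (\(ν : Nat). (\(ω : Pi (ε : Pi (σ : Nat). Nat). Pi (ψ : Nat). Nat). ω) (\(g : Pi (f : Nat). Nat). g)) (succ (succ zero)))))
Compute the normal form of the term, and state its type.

reduced normal form:
  vcons (Eq (Pi (d : Nat). Nat) (\(r : Nat). r) (\(n : Nat). n)) zero (refl (Pi (φ : Nat). Nat) (\(θ : Nat). θ)) (vnil (Eq (Pi (χ : Nat). Nat) (\(a : Nat). a) (\(κ : Nat). κ)))
the term's type:
  Vec (Eq (Pi (d : Nat). Nat) (\(r : Nat). r) (\(n : Nat). n)) (succ zero)


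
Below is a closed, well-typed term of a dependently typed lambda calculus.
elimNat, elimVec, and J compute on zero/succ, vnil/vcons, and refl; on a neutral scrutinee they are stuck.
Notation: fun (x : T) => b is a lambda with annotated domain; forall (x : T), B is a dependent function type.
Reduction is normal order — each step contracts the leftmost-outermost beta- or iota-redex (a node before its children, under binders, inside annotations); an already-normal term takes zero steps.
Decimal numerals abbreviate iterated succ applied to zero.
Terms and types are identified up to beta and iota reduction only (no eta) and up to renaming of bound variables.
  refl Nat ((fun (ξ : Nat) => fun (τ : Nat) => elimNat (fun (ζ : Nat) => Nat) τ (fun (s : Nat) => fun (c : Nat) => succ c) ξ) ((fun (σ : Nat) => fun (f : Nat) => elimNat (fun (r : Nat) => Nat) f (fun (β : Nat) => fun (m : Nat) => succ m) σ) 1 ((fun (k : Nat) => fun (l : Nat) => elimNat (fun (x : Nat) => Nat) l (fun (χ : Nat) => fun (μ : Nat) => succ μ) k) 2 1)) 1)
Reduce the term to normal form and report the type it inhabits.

normal form:
  refl Nat 5
inferred type:
  Eq Nat 5 5


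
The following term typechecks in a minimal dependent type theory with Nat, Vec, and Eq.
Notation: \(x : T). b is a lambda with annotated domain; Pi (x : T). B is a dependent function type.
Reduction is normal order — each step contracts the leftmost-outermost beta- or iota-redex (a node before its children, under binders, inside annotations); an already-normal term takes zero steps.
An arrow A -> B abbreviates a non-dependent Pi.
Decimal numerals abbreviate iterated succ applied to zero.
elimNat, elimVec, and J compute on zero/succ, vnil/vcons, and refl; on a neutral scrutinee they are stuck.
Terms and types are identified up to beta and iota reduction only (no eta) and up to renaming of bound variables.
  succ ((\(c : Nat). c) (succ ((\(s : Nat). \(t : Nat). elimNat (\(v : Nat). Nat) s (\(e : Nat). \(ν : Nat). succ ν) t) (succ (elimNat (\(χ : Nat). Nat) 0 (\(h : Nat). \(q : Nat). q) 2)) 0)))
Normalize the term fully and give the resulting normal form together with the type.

normal form:
  3
the term's type:
  Nat
observation: 11 normal-order steps separate the term from its normal form.


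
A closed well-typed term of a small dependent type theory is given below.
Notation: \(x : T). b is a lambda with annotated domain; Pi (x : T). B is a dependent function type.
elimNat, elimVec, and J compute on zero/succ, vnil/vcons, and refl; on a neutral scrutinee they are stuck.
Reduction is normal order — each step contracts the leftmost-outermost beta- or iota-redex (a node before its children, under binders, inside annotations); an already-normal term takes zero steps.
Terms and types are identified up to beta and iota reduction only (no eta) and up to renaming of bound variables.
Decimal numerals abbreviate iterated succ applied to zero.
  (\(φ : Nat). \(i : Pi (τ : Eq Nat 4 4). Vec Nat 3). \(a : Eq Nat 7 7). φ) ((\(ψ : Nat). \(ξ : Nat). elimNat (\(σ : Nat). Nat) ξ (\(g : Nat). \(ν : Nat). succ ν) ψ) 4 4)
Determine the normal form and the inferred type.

resulting normal form:
  \(φ : Pi (i : Eq Nat 4 4). Vec Nat 3). \(τ : Eq Nat 7 7). 8
the term's type:
  Pi (φ : Pi (i : Eq Nat 4 4). Vec Nat 3). Pi (τ : Eq Nat 7 7). Nat
observation: contracting a beta-redex first, the term normalizes in 16 steps.


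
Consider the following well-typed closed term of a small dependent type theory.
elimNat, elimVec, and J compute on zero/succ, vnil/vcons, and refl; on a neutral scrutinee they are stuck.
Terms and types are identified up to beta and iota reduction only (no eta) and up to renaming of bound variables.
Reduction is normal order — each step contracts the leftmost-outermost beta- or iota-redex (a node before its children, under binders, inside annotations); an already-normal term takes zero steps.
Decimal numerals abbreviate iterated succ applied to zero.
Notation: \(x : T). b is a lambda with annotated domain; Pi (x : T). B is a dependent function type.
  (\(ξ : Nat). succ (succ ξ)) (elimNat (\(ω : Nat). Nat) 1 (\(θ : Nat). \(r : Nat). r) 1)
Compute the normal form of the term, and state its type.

normal form:
  3
inferred type:
  Nat
observation: the leftmost-outermost redex is a beta-redex, and normalization takes 5 steps.


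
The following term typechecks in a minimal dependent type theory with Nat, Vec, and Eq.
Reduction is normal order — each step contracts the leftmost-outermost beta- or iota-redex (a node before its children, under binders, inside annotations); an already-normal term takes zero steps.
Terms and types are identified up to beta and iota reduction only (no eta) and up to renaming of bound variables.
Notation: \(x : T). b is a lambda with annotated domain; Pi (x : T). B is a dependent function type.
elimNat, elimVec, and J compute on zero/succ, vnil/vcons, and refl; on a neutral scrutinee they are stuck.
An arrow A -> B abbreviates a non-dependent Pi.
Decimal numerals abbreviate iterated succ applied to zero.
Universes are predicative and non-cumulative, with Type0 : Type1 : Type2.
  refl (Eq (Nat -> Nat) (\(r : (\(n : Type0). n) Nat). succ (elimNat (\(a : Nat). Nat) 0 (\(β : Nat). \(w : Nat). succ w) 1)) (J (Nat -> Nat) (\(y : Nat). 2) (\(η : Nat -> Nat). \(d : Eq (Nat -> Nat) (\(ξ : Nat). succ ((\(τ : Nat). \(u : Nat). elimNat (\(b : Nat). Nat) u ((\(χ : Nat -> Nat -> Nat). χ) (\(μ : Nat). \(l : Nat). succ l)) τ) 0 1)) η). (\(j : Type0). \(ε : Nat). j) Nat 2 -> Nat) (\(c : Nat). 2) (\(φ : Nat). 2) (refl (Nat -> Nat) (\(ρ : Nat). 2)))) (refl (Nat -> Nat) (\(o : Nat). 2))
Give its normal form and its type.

resulting normal form:
  refl (Eq (Nat -> Nat) (\(r : Nat). 2) (\(n : Nat). 2)) (refl (Nat -> Nat) (\(a : Nat). 2))
the term's type:
  Eq (Eq (Nat -> Nat) (\(r : Nat). 2) (\(n : Nat). 2)) (refl (Nat -> Nat) (\(a : Nat). 2)) (refl (Nat -> Nat) (\(β : Nat). 2))
observation: normalization takes exactly 6 steps under the normal-order strategy.


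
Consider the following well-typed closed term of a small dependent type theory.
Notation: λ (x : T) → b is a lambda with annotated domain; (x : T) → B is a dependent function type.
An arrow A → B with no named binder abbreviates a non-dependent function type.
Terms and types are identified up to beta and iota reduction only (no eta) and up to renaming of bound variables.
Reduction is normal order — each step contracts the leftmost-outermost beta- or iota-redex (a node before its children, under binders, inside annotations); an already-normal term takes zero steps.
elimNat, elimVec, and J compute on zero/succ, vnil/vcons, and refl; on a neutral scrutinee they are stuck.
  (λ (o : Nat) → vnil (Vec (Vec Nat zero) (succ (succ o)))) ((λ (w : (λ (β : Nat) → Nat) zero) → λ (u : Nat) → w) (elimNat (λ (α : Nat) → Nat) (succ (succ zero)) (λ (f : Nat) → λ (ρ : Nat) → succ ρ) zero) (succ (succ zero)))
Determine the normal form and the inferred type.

reduced normal form:
  vnil (Vec (Vec Nat zero) (succ (succ (succ (succ zero)))))
the term's type:
  Vec (Vec (Vec Nat zero) (succ (succ (succ (succ zero))))) zero
observation: the term reaches its normal form after 4 normal-order steps.


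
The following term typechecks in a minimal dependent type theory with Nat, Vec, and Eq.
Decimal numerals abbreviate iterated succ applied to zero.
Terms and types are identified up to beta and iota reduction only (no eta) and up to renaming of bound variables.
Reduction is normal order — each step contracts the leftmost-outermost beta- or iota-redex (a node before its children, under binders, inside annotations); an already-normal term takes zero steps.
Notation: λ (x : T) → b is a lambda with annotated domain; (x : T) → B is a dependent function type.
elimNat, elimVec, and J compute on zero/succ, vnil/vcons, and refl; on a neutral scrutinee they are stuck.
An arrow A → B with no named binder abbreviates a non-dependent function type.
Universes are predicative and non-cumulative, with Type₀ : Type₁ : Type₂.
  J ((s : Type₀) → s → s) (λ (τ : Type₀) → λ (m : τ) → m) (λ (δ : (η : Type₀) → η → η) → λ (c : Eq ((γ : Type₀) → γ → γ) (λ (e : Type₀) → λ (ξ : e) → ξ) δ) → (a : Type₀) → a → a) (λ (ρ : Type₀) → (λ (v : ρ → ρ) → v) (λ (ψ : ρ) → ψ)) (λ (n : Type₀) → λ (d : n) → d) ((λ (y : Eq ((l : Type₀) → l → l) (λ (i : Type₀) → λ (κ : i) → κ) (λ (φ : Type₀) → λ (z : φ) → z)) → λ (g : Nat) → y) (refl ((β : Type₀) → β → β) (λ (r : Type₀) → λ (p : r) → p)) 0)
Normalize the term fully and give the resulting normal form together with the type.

resulting normal form:
  λ (s : Type₀) → λ (τ : s) → τ
inferred type:
  (s : Type₀) → s → s


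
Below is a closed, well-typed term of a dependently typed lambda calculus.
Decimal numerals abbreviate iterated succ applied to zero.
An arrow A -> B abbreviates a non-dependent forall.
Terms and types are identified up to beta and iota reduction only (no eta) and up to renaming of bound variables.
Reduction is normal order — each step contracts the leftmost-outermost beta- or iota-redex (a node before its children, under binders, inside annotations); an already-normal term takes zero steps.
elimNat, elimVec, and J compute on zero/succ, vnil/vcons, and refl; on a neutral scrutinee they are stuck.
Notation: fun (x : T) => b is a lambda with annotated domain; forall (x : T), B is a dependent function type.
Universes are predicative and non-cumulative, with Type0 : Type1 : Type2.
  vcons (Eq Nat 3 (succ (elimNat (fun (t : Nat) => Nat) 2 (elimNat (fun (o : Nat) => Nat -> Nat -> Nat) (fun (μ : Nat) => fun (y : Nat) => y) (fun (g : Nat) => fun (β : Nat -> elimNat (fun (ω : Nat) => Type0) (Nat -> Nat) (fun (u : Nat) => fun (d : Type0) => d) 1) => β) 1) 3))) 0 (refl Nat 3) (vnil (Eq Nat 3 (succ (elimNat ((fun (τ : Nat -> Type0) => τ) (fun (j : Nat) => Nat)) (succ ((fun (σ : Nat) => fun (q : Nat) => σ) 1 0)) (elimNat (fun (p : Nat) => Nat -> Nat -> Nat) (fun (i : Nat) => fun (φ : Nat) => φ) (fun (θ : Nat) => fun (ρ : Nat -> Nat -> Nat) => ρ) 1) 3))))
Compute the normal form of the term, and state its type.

resulting normal form:
  vcons (Eq Nat 3 3) 0 (refl Nat 3) (vnil (Eq Nat 3 3))
inferred type:
  Vec (Eq Nat 3 3) 1
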